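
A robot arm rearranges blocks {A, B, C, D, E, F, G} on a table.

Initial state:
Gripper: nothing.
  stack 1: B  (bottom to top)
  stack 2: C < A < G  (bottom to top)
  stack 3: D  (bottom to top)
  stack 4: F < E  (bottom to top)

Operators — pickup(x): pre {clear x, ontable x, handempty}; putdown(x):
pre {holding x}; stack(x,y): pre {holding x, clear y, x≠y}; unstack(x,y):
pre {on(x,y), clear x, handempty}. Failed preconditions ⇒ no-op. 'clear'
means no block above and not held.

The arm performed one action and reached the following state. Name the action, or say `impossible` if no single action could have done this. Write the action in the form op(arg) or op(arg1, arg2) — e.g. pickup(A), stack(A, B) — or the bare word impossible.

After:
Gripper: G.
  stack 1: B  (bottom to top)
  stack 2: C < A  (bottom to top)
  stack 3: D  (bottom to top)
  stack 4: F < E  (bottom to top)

unstack(G, A)

target: towers=[B; C/A; D; F/E] holding=G
         pickup(B) → towers=[C/A/G; D; F/E] holding=B
     unstack(G, A) → towers=[B; C/A; D; F/E] holding=G  ← match
         pickup(D) → towers=[B; C/A/G; F/E] holding=D
     unstack(E, F) → towers=[B; C/A/G; D; F] holding=E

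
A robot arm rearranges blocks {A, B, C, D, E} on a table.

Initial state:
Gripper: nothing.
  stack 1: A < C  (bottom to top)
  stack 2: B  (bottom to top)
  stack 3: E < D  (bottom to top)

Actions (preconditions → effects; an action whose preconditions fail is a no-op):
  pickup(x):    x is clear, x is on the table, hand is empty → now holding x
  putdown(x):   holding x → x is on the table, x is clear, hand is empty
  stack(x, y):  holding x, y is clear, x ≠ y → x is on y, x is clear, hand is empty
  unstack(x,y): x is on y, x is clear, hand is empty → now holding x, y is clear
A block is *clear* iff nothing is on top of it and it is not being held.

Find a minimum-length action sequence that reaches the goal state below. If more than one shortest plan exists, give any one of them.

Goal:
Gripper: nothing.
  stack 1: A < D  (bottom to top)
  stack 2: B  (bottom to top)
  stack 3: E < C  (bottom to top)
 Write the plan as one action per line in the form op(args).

step 1 (unstack(D, E)): towers=[A/C; B; E] holding=D
step 2 (putdown(D)): towers=[A/C; B; D; E] holding=-
step 3 (unstack(C, A)): towers=[A; B; D; E] holding=C
step 4 (stack(C, E)): towers=[A; B; D; E/C] holding=-
step 5 (pickup(D)): towers=[A; B; E/C] holding=D
step 6 (stack(D, A)): towers=[A/D; B; E/C] holding=-
goal check: towers=[A/D; B; E/C] holding=- — reached (length 6, optimal by BFS)

unstack(D, E)
putdown(D)
unstack(C, A)
stack(C, E)
pickup(D)
stack(D, A)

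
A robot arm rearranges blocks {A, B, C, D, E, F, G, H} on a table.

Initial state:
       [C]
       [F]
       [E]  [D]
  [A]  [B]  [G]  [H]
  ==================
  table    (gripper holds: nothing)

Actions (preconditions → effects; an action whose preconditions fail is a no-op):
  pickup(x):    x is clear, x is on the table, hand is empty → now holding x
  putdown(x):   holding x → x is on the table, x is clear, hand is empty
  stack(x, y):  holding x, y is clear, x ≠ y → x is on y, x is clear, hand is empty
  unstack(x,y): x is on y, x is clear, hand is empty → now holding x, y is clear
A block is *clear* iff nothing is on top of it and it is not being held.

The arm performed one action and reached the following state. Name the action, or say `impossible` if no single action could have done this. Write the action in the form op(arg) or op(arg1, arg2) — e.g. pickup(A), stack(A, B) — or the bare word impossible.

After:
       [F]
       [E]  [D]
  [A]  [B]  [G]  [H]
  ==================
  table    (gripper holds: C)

target: towers=[A; B/E/F; G/D; H] holding=C
         pickup(A) → towers=[B/E/F/C; G/D; H] holding=A
         pickup(H) → towers=[A; B/E/F/C; G/D] holding=H
     unstack(D, G) → towers=[A; B/E/F/C; G; H] holding=D
     unstack(C, F) → towers=[A; B/E/F; G/D; H] holding=C  ← match

unstack(C, F)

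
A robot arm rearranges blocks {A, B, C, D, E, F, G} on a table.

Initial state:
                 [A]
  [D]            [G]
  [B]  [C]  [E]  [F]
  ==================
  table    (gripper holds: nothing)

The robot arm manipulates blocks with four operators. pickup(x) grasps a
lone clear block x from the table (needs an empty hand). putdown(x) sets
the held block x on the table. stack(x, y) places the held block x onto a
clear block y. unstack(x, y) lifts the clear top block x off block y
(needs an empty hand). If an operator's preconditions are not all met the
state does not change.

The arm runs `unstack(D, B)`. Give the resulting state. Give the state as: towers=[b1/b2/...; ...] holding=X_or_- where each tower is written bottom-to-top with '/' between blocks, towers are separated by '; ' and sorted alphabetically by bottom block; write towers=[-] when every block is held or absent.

before: towers=[B/D; C; E; F/G/A] holding=-
pre[unstack(D, B)]: on(D,B) ok, clear(D) ok, handempty ok
all met → apply unstack(D, B)
after:  towers=[B; C; E; F/G/A] holding=D

towers=[B; C; E; F/G/A] holding=D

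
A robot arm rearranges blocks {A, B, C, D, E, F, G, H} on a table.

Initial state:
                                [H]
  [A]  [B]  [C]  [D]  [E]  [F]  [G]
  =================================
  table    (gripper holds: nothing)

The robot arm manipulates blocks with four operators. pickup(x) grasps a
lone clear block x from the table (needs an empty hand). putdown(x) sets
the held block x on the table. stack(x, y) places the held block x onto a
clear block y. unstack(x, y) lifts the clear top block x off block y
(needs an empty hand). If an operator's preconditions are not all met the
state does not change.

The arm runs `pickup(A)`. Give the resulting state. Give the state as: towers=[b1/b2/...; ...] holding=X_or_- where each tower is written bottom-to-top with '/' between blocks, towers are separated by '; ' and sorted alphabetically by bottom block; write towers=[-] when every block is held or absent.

before: towers=[A; B; C; D; E; F; G/H] holding=-
pre[pickup(A)]: clear(A) ✓, ontable(A) ✓, handempty ✓
all met → apply pickup(A)
after:  towers=[B; C; D; E; F; G/H] holding=A

towers=[B; C; D; E; F; G/H] holding=A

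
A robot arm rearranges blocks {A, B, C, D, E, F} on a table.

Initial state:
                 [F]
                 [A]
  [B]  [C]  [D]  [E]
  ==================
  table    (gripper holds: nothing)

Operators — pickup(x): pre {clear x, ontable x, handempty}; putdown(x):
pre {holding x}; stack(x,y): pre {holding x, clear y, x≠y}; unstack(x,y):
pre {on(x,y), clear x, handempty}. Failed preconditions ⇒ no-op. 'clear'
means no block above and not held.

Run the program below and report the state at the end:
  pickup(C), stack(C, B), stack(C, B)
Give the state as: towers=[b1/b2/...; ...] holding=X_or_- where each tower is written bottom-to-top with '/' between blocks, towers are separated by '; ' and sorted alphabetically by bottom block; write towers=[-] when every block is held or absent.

towers=[B/C; D; E/A/F] holding=-

step 1 (pickup(C)): towers=[B; D; E/A/F] holding=C
step 2 (stack(C, B)): towers=[B/C; D; E/A/F] holding=-
step 3 (stack(C, B)) [no-op]: towers=[B/C; D; E/A/F] holding=-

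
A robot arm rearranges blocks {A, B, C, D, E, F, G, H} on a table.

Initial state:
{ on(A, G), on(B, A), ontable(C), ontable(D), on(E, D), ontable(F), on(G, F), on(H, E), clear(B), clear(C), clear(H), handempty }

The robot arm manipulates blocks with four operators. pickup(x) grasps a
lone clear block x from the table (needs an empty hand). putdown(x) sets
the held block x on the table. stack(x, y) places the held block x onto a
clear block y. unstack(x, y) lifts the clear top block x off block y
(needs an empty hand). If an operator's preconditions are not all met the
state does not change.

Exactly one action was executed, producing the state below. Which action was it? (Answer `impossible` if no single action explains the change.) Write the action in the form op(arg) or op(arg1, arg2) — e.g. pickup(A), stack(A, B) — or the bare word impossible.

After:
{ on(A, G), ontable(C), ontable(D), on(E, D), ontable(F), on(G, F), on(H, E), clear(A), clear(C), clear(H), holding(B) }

unstack(B, A)

target: towers=[C; D/E/H; F/G/A] holding=B
     unstack(H, E) → towers=[C; D/E; F/G/A/B] holding=H
     unstack(B, A) → towers=[C; D/E/H; F/G/A] holding=B  ← match
         pickup(C) → towers=[D/E/H; F/G/A/B] holding=C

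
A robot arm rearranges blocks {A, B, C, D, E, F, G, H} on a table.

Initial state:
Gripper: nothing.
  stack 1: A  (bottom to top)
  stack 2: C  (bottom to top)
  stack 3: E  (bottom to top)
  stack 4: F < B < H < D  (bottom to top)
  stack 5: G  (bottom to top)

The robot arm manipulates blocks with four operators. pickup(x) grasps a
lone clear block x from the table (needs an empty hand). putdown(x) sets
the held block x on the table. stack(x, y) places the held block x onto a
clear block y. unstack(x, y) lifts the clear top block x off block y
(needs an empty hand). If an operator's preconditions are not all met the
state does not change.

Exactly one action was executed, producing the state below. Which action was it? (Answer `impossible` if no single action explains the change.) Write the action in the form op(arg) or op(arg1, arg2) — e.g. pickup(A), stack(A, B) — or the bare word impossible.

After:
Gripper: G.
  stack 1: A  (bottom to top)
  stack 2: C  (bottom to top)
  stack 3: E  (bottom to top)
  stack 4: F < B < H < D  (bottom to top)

target: towers=[A; C; E; F/B/H/D] holding=G
         pickup(G) → towers=[A; C; E; F/B/H/D] holding=G  ← match
         pickup(A) → towers=[C; E; F/B/H/D; G] holding=A
         pickup(E) → towers=[A; C; F/B/H/D; G] holding=E
     unstack(D, H) → towers=[A; C; E; F/B/H; G] holding=D
         pickup(C) → towers=[A; E; F/B/H/D; G] holding=C

pickup(G)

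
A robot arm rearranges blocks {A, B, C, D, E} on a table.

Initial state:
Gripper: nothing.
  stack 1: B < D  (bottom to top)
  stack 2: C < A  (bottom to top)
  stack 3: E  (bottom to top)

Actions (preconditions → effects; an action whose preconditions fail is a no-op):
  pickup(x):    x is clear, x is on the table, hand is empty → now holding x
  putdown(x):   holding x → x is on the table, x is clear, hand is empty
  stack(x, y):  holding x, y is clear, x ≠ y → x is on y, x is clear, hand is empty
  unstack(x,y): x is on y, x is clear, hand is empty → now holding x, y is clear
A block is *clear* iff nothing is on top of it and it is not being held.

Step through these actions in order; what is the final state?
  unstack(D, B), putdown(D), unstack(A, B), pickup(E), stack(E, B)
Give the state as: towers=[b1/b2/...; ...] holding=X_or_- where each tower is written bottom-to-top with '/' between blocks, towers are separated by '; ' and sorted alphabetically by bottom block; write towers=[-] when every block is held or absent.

towers=[B/E; C/A; D] holding=-

step 1 (unstack(D, B)): towers=[B; C/A; E] holding=D
step 2 (putdown(D)): towers=[B; C/A; D; E] holding=-
step 3 (unstack(A, B)) [no-op]: towers=[B; C/A; D; E] holding=-
step 4 (pickup(E)): towers=[B; C/A; D] holding=E
step 5 (stack(E, B)): towers=[B/E; C/A; D] holding=-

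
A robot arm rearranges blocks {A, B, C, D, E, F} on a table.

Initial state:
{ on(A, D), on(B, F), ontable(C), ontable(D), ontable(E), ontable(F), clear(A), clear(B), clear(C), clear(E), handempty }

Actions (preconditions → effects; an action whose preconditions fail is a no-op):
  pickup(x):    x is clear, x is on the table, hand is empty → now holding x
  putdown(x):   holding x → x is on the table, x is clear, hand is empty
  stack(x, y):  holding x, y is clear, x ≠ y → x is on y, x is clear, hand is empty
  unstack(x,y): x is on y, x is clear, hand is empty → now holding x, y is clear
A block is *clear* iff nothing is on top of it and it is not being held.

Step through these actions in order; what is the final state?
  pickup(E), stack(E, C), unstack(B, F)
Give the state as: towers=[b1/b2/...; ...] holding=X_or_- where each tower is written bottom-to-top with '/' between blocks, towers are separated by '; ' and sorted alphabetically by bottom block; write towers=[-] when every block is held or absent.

step 1 (pickup(E)): towers=[C; D/A; F/B] holding=E
step 2 (stack(E, C)): towers=[C/E; D/A; F/B] holding=-
step 3 (unstack(B, F)): towers=[C/E; D/A; F] holding=B

towers=[C/E; D/A; F] holding=B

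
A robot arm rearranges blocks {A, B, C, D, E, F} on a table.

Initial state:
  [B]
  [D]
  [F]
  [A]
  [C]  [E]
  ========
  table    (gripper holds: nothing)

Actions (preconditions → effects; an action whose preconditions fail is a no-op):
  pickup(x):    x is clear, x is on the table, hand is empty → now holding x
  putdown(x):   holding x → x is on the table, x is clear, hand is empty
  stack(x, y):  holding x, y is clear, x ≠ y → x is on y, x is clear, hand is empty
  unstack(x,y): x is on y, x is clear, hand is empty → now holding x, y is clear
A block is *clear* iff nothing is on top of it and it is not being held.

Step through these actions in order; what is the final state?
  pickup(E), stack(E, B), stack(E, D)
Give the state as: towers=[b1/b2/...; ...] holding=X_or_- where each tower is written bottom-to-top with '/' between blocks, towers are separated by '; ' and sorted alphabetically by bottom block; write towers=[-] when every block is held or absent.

step 1 (pickup(E)): towers=[C/A/F/D/B] holding=E
step 2 (stack(E, B)): towers=[C/A/F/D/B/E] holding=-
step 3 (stack(E, D)) [no-op]: towers=[C/A/F/D/B/E] holding=-

towers=[C/A/F/D/B/E] holding=-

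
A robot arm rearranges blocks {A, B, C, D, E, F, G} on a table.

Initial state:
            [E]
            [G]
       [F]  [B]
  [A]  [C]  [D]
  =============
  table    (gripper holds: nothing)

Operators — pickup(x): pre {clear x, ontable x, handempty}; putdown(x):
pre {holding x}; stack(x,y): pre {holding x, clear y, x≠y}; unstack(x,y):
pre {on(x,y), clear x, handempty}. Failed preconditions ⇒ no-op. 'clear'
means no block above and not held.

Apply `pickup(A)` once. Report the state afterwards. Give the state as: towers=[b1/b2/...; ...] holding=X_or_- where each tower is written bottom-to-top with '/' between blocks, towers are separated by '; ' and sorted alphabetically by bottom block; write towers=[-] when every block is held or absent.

before: towers=[A; C/F; D/B/G/E] holding=-
pre[pickup(A)]: clear(A) ✓, ontable(A) ✓, handempty ✓
all met → apply pickup(A)
after:  towers=[C/F; D/B/G/E] holding=A

towers=[C/F; D/B/G/E] holding=A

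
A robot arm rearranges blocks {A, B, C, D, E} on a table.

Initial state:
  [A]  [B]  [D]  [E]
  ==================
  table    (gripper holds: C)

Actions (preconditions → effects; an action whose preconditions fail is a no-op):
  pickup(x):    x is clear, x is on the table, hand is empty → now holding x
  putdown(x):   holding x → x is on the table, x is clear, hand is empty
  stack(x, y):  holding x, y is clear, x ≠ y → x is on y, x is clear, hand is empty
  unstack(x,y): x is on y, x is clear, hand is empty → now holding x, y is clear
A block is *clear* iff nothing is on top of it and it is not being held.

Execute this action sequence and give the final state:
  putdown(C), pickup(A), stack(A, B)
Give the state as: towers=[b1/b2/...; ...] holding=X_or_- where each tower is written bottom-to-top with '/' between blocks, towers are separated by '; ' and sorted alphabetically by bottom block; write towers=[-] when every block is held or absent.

towers=[B/A; C; D; E] holding=-

step 1 (putdown(C)): towers=[A; B; C; D; E] holding=-
step 2 (pickup(A)): towers=[B; C; D; E] holding=A
step 3 (stack(A, B)): towers=[B/A; C; D; E] holding=-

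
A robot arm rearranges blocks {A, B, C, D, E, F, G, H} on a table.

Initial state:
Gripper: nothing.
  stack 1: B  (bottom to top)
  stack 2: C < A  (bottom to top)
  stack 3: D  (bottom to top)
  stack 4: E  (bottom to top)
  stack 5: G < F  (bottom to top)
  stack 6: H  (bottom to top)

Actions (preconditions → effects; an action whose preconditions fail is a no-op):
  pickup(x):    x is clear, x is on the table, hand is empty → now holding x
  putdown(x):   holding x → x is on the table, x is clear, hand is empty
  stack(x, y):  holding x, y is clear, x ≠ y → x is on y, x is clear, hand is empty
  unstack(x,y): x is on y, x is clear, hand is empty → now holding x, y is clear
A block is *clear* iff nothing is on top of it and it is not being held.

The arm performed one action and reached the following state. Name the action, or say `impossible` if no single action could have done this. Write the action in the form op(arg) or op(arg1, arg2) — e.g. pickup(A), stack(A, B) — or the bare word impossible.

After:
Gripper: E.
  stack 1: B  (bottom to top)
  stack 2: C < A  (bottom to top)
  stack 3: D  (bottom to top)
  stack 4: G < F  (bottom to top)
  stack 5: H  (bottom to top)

target: towers=[B; C/A; D; G/F; H] holding=E
     unstack(A, C) → towers=[B; C; D; E; G/F; H] holding=A
         pickup(E) → towers=[B; C/A; D; G/F; H] holding=E  ← match
         pickup(H) → towers=[B; C/A; D; E; G/F] holding=H
         pickup(B) → towers=[C/A; D; E; G/F; H] holding=B
     unstack(F, G) → towers=[B; C/A; D; E; G; H] holding=F
         pickup(D) → towers=[B; C/A; E; G/F; H] holding=D

pickup(E)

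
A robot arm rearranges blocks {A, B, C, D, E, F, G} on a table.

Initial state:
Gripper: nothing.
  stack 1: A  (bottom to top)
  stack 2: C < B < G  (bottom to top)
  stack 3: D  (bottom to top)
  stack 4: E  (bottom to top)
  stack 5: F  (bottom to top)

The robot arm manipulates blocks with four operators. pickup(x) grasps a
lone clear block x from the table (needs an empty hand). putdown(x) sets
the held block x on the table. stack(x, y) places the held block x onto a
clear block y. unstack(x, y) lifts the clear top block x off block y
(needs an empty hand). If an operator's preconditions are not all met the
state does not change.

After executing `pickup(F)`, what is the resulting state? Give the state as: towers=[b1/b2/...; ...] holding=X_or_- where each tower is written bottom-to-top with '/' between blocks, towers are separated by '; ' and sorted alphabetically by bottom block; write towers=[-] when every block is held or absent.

before: towers=[A; C/B/G; D; E; F] holding=-
pre[pickup(F)]: clear(F) ✓, ontable(F) ✓, handempty ✓
all met → apply pickup(F)
after:  towers=[A; C/B/G; D; E] holding=F

towers=[A; C/B/G; D; E] holding=F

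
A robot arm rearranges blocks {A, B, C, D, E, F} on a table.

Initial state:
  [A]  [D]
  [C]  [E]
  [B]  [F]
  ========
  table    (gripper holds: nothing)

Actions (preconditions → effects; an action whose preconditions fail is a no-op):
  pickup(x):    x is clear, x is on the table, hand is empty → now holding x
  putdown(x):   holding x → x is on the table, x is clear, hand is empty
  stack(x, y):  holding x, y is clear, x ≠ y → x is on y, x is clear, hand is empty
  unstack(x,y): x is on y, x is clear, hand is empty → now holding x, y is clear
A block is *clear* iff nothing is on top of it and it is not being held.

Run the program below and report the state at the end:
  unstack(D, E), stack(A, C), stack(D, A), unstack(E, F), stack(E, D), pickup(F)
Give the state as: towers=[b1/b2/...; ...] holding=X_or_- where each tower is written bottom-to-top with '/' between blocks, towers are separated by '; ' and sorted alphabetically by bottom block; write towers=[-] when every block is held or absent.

step 1 (unstack(D, E)): towers=[B/C/A; F/E] holding=D
step 2 (stack(A, C)) [no-op]: towers=[B/C/A; F/E] holding=D
step 3 (stack(D, A)): towers=[B/C/A/D; F/E] holding=-
step 4 (unstack(E, F)): towers=[B/C/A/D; F] holding=E
step 5 (stack(E, D)): towers=[B/C/A/D/E; F] holding=-
step 6 (pickup(F)): towers=[B/C/A/D/E] holding=F

towers=[B/C/A/D/E] holding=F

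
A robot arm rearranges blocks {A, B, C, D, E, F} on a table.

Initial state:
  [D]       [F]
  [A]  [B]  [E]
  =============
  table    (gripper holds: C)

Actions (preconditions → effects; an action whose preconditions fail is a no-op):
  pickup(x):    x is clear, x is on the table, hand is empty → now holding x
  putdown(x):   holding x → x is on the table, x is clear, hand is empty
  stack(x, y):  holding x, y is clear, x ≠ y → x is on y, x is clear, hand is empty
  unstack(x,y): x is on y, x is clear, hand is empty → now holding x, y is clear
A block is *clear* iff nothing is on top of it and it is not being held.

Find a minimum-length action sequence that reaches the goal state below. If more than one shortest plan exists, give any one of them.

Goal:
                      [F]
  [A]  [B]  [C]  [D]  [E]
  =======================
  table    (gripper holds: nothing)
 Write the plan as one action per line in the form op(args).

step 1 (putdown(C)): towers=[A/D; B; C; E/F] holding=-
step 2 (unstack(D, A)): towers=[A; B; C; E/F] holding=D
step 3 (putdown(D)): towers=[A; B; C; D; E/F] holding=-
goal check: towers=[A; B; C; D; E/F] holding=- — reached (length 3, optimal by BFS)

putdown(C)
unstack(D, A)
putdown(D)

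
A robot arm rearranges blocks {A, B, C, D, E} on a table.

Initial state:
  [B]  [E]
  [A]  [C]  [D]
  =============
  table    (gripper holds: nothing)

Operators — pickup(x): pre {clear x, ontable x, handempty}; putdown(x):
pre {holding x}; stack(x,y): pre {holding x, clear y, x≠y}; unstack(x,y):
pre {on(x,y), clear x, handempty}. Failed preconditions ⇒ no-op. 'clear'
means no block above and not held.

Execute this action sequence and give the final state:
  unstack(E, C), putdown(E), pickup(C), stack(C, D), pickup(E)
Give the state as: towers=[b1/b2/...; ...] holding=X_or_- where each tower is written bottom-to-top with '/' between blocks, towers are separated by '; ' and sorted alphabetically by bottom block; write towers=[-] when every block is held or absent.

step 1 (unstack(E, C)): towers=[A/B; C; D] holding=E
step 2 (putdown(E)): towers=[A/B; C; D; E] holding=-
step 3 (pickup(C)): towers=[A/B; D; E] holding=C
step 4 (stack(C, D)): towers=[A/B; D/C; E] holding=-
step 5 (pickup(E)): towers=[A/B; D/C] holding=E

towers=[A/B; D/C] holding=E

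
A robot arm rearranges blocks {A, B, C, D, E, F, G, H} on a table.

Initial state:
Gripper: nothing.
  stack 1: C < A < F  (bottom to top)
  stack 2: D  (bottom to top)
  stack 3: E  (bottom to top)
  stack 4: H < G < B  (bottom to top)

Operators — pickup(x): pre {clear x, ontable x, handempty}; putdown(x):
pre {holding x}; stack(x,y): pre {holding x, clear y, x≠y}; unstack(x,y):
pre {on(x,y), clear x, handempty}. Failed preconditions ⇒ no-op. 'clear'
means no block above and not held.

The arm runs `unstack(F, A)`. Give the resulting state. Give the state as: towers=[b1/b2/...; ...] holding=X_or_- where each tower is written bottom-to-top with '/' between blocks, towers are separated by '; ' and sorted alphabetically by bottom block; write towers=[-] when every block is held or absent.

before: towers=[C/A/F; D; E; H/G/B] holding=-
pre[unstack(F, A)]: on(F,A) ok, clear(F) ok, handempty ok
all met → apply unstack(F, A)
after:  towers=[C/A; D; E; H/G/B] holding=F

towers=[C/A; D; E; H/G/B] holding=F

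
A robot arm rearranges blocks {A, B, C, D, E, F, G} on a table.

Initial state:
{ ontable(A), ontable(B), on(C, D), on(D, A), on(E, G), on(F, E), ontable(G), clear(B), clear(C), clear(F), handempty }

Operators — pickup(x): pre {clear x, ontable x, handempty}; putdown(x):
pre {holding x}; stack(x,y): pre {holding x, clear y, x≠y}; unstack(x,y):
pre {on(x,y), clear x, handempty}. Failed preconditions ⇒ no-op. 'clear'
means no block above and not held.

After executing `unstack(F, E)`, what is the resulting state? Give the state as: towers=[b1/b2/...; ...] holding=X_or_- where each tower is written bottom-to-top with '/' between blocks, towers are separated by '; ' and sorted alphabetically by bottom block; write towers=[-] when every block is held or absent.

before: towers=[A/D/C; B; G/E/F] holding=-
pre[unstack(F, E)]: on(F,E) yes, clear(F) yes, handempty yes
all met → apply unstack(F, E)
after:  towers=[A/D/C; B; G/E] holding=F

towers=[A/D/C; B; G/E] holding=F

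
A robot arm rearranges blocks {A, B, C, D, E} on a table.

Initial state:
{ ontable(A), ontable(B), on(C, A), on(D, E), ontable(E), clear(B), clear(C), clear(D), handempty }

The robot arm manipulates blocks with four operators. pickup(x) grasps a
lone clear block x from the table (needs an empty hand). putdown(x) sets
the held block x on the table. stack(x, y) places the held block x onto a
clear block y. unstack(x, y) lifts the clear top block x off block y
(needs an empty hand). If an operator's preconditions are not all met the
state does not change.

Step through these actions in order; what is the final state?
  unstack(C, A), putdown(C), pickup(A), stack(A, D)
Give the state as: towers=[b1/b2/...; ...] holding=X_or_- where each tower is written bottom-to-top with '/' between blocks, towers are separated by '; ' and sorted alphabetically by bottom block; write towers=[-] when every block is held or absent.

step 1 (unstack(C, A)): towers=[A; B; E/D] holding=C
step 2 (putdown(C)): towers=[A; B; C; E/D] holding=-
step 3 (pickup(A)): towers=[B; C; E/D] holding=A
step 4 (stack(A, D)): towers=[B; C; E/D/A] holding=-

towers=[B; C; E/D/A] holding=-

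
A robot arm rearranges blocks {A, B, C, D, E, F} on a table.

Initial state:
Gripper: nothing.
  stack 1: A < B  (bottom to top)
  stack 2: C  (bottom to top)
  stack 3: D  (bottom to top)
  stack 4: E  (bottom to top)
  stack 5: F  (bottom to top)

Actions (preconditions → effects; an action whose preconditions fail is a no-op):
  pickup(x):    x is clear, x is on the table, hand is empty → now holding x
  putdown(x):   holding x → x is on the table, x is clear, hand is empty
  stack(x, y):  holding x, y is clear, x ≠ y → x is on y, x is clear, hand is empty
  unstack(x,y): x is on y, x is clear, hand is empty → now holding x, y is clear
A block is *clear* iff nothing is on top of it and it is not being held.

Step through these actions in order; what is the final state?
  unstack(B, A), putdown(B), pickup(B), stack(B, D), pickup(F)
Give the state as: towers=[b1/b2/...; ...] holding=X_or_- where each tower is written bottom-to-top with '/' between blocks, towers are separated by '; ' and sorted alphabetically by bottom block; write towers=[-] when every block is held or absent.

step 1 (unstack(B, A)): towers=[A; C; D; E; F] holding=B
step 2 (putdown(B)): towers=[A; B; C; D; E; F] holding=-
step 3 (pickup(B)): towers=[A; C; D; E; F] holding=B
step 4 (stack(B, D)): towers=[A; C; D/B; E; F] holding=-
step 5 (pickup(F)): towers=[A; C; D/B; E] holding=F

towers=[A; C; D/B; E] holding=F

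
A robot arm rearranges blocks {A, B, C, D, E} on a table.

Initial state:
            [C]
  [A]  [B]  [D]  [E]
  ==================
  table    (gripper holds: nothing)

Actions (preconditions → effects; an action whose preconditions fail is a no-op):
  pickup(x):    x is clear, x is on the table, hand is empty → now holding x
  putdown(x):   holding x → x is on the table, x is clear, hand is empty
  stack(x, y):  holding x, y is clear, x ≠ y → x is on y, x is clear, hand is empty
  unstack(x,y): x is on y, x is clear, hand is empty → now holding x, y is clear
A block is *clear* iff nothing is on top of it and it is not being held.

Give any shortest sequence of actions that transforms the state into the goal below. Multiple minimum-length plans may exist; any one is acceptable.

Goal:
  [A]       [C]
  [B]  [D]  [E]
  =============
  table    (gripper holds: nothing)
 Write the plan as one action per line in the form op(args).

step 1 (pickup(A)): towers=[B; D/C; E] holding=A
step 2 (stack(A, B)): towers=[B/A; D/C; E] holding=-
step 3 (unstack(C, D)): towers=[B/A; D; E] holding=C
step 4 (stack(C, E)): towers=[B/A; D; E/C] holding=-
goal check: towers=[B/A; D; E/C] holding=- — reached (length 4, optimal by BFS)

pickup(A)
stack(A, B)
unstack(C, D)
stack(C, E)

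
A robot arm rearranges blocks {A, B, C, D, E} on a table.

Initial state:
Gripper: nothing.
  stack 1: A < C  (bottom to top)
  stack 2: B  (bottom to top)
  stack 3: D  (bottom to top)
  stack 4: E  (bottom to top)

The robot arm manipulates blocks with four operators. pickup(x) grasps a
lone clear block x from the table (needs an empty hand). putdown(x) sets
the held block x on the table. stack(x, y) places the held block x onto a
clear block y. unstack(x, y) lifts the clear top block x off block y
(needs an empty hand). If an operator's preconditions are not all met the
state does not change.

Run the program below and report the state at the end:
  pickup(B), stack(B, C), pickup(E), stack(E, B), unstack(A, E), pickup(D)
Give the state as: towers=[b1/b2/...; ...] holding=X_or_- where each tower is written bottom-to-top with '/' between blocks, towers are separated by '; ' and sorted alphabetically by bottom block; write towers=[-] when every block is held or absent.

step 1 (pickup(B)): towers=[A/C; D; E] holding=B
step 2 (stack(B, C)): towers=[A/C/B; D; E] holding=-
step 3 (pickup(E)): towers=[A/C/B; D] holding=E
step 4 (stack(E, B)): towers=[A/C/B/E; D] holding=-
step 5 (unstack(A, E)) [no-op]: towers=[A/C/B/E; D] holding=-
step 6 (pickup(D)): towers=[A/C/B/E] holding=D

towers=[A/C/B/E] holding=D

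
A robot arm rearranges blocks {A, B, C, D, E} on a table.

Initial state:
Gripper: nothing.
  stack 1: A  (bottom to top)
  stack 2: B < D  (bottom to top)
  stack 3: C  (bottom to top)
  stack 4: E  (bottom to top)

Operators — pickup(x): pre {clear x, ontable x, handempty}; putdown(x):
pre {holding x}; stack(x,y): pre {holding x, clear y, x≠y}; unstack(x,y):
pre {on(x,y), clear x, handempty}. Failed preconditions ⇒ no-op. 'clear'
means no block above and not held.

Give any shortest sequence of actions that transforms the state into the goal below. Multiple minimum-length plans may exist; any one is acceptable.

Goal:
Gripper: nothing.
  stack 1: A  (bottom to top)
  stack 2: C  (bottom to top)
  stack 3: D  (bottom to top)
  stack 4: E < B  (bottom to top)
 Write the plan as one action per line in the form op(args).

step 1 (unstack(D, B)): towers=[A; B; C; E] holding=D
step 2 (putdown(D)): towers=[A; B; C; D; E] holding=-
step 3 (pickup(B)): towers=[A; C; D; E] holding=B
step 4 (stack(B, E)): towers=[A; C; D; E/B] holding=-
goal check: towers=[A; C; D; E/B] holding=- — reached (length 4, optimal by BFS)

unstack(D, B)
putdown(D)
pickup(B)
stack(B, E)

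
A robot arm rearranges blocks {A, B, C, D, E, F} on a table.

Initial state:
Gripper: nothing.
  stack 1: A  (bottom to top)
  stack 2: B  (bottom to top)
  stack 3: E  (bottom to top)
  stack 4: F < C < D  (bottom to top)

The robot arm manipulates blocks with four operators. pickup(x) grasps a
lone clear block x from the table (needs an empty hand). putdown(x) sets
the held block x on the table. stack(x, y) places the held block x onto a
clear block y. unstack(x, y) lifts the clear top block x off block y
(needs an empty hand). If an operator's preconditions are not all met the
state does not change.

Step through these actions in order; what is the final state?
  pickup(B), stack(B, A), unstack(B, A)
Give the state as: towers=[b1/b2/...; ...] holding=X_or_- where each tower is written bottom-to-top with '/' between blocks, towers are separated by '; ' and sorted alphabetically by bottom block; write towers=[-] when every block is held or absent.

towers=[A; E; F/C/D] holding=B

step 1 (pickup(B)): towers=[A; E; F/C/D] holding=B
step 2 (stack(B, A)): towers=[A/B; E; F/C/D] holding=-
step 3 (unstack(B, A)): towers=[A; E; F/C/D] holding=B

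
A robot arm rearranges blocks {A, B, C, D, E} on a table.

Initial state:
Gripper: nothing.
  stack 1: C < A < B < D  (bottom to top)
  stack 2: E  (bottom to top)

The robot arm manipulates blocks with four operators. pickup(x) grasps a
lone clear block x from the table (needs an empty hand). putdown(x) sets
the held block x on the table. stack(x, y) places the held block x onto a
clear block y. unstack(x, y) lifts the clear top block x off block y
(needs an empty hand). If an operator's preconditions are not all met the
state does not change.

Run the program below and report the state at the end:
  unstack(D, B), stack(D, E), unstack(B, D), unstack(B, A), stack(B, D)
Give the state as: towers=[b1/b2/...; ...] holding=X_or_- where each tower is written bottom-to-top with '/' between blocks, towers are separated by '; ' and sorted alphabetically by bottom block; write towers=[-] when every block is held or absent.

step 1 (unstack(D, B)): towers=[C/A/B; E] holding=D
step 2 (stack(D, E)): towers=[C/A/B; E/D] holding=-
step 3 (unstack(B, D)) [no-op]: towers=[C/A/B; E/D] holding=-
step 4 (unstack(B, A)): towers=[C/A; E/D] holding=B
step 5 (stack(B, D)): towers=[C/A; E/D/B] holding=-

towers=[C/A; E/D/B] holding=-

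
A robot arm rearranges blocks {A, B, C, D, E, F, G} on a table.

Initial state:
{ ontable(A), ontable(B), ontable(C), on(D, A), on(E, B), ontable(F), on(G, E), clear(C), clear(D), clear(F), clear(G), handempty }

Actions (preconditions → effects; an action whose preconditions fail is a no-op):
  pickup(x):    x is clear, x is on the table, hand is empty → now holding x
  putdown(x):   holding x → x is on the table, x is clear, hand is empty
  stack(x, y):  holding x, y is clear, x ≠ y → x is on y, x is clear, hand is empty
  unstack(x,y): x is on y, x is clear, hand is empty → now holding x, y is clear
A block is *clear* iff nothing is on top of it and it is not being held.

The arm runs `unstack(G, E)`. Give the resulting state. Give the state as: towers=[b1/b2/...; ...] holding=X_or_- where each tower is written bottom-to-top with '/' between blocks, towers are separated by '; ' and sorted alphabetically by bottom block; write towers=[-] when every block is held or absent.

towers=[A/D; B/E; C; F] holding=G

before: towers=[A/D; B/E/G; C; F] holding=-
pre[unstack(G, E)]: on(G,E) ✓, clear(G) ✓, handempty ✓
all met → apply unstack(G, E)
after:  towers=[A/D; B/E; C; F] holding=G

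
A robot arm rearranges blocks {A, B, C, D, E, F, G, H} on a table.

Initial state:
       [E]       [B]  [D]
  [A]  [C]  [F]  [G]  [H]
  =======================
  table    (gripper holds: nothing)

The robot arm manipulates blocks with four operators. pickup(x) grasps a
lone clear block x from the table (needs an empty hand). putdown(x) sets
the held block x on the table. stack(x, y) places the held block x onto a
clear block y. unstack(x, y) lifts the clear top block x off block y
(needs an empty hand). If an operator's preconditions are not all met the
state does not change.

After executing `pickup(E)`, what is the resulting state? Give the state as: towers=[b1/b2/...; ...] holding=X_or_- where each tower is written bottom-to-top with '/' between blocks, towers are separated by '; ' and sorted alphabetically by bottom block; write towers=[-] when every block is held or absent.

before: towers=[A; C/E; F; G/B; H/D] holding=-
pre[pickup(E)]: clear(E) ✓, ontable(E) ✗, handempty ✓
ontable(E) unmet → pickup(E) is a no-op
after:  towers=[A; C/E; F; G/B; H/D] holding=-

towers=[A; C/E; F; G/B; H/D] holding=-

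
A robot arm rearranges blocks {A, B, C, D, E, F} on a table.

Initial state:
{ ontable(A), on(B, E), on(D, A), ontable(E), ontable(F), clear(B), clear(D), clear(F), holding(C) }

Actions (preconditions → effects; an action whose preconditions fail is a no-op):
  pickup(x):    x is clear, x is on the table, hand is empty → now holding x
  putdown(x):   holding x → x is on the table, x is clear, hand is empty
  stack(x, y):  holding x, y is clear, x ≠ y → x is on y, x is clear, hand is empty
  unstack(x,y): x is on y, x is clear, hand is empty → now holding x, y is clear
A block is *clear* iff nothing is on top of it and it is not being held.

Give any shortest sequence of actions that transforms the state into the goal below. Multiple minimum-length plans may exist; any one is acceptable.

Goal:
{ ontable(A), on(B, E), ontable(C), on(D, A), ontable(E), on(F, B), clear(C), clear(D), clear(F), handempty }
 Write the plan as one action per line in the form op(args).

step 1 (putdown(C)): towers=[A/D; C; E/B; F] holding=-
step 2 (pickup(F)): towers=[A/D; C; E/B] holding=F
step 3 (stack(F, B)): towers=[A/D; C; E/B/F] holding=-
goal check: towers=[A/D; C; E/B/F] holding=- — reached (length 3, optimal by BFS)

putdown(C)
pickup(F)
stack(F, B)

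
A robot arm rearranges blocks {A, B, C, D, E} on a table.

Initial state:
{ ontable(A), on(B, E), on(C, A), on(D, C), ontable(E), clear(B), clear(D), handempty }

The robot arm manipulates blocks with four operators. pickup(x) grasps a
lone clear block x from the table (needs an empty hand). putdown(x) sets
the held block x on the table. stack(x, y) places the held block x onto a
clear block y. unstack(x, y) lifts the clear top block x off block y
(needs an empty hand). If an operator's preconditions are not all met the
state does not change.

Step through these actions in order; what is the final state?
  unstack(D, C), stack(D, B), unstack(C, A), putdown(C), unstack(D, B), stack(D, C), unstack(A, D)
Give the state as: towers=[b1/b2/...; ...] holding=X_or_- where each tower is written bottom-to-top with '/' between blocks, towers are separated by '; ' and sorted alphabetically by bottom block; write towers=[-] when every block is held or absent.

towers=[A; C/D; E/B] holding=-

step 1 (unstack(D, C)): towers=[A/C; E/B] holding=D
step 2 (stack(D, B)): towers=[A/C; E/B/D] holding=-
step 3 (unstack(C, A)): towers=[A; E/B/D] holding=C
step 4 (putdown(C)): towers=[A; C; E/B/D] holding=-
step 5 (unstack(D, B)): towers=[A; C; E/B] holding=D
step 6 (stack(D, C)): towers=[A; C/D; E/B] holding=-
step 7 (unstack(A, D)) [no-op]: towers=[A; C/D; E/B] holding=-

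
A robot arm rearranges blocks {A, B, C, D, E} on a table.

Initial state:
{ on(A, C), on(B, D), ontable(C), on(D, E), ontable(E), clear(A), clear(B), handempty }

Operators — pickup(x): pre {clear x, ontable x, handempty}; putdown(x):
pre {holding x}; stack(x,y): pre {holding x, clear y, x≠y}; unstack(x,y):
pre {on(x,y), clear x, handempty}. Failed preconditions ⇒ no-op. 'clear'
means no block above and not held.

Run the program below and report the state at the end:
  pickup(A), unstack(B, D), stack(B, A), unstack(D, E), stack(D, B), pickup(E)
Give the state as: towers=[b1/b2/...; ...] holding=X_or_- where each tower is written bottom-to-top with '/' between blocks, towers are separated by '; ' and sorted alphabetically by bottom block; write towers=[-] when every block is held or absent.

step 1 (pickup(A)) [no-op]: towers=[C/A; E/D/B] holding=-
step 2 (unstack(B, D)): towers=[C/A; E/D] holding=B
step 3 (stack(B, A)): towers=[C/A/B; E/D] holding=-
step 4 (unstack(D, E)): towers=[C/A/B; E] holding=D
step 5 (stack(D, B)): towers=[C/A/B/D; E] holding=-
step 6 (pickup(E)): towers=[C/A/B/D] holding=E

towers=[C/A/B/D] holding=E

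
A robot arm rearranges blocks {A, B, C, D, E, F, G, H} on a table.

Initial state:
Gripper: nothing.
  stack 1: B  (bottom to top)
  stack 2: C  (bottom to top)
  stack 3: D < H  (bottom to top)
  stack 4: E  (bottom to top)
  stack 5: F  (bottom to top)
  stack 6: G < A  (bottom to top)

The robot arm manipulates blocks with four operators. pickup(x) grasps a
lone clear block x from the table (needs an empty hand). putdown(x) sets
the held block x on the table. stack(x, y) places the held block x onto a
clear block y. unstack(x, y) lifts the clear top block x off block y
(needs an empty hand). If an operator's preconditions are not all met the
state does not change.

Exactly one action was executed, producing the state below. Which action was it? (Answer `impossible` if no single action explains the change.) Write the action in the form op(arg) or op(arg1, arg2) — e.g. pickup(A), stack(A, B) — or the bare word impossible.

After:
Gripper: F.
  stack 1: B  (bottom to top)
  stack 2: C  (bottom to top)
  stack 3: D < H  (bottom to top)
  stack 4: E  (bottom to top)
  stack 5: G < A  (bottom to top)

target: towers=[B; C; D/H; E; G/A] holding=F
     unstack(A, G) → towers=[B; C; D/H; E; F; G] holding=A
         pickup(E) → towers=[B; C; D/H; F; G/A] holding=E
     unstack(H, D) → towers=[B; C; D; E; F; G/A] holding=H
         pickup(B) → towers=[C; D/H; E; F; G/A] holding=B
         pickup(F) → towers=[B; C; D/H; E; G/A] holding=F  ← match
         pickup(C) → towers=[B; D/H; E; F; G/A] holding=C

pickup(F)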